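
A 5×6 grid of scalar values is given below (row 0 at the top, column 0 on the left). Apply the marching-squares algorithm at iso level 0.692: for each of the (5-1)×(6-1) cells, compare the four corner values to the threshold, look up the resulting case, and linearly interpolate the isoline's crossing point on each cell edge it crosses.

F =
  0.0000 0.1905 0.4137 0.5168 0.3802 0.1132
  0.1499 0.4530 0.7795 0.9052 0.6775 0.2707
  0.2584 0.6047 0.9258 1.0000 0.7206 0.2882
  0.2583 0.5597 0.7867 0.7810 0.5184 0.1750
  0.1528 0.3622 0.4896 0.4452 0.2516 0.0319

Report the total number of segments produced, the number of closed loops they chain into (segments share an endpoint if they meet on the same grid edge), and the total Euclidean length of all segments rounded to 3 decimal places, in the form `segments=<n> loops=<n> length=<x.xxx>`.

segments=12 loops=1 length=8.845

cell (0,1): code 0100 → (0.761,2.000)–(1.000,1.732)
cell (0,2): code 1100 → (0.451,3.000)–(0.761,2.000)
cell (0,3): code 1000 → (1.000,3.936)–(0.451,3.000)
cell (1,1): code 0110 → (1.000,1.732)–(2.000,1.272)
cell (1,3): code 1101 → (1.336,4.000)–(1.000,3.936)
cell (1,4): code 1000 → (2.000,4.066)–(1.336,4.000)
cell (2,1): code 0110 → (2.000,1.272)–(3.000,1.583)
cell (2,3): code 1011 → (3.000,3.339)–(2.141,4.000)
cell (2,4): code 0001 → (2.141,4.000)–(2.000,4.066)
cell (3,1): code 0010 → (3.000,1.583)–(3.319,2.000)
cell (3,2): code 0011 → (3.319,2.000)–(3.265,3.000)
cell (3,3): code 0001 → (3.265,3.000)–(3.000,3.339)
total: 12 segments, chained into 1 closed loop(s), length Σ = 8.845139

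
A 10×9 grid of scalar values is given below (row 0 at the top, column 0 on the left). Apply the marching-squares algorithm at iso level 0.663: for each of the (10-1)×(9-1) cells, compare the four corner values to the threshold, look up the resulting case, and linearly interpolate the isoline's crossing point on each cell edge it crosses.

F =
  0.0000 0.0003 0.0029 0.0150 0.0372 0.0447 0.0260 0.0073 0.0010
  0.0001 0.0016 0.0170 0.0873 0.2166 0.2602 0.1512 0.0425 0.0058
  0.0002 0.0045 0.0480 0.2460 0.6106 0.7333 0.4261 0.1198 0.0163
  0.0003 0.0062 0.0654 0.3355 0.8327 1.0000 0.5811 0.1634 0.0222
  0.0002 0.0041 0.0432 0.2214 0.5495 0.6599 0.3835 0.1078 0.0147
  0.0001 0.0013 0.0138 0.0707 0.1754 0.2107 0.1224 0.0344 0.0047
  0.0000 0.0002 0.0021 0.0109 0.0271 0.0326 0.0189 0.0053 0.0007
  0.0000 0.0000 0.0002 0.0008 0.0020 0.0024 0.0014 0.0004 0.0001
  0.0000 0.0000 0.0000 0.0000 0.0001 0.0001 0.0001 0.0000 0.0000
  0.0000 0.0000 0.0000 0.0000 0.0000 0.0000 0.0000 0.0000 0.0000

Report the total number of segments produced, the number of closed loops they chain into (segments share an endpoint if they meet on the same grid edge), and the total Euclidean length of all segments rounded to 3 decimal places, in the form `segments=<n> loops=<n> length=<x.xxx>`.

cell (1,4): code 0100 → (1.851,5.000)–(2.000,4.427)
cell (1,5): code 1000 → (2.000,5.229)–(1.851,5.000)
cell (2,3): code 0100 → (2.236,4.000)–(3.000,3.659)
cell (2,4): code 1110 → (2.000,4.427)–(2.236,4.000)
cell (2,5): code 1001 → (3.000,5.804)–(2.000,5.229)
cell (3,3): code 0010 → (3.000,3.659)–(3.599,4.000)
cell (3,4): code 0011 → (3.599,4.000)–(3.991,5.000)
cell (3,5): code 0001 → (3.991,5.000)–(3.000,5.804)
total: 8 segments, chained into 1 closed loop(s), length Σ = 6.383250

segments=8 loops=1 length=6.383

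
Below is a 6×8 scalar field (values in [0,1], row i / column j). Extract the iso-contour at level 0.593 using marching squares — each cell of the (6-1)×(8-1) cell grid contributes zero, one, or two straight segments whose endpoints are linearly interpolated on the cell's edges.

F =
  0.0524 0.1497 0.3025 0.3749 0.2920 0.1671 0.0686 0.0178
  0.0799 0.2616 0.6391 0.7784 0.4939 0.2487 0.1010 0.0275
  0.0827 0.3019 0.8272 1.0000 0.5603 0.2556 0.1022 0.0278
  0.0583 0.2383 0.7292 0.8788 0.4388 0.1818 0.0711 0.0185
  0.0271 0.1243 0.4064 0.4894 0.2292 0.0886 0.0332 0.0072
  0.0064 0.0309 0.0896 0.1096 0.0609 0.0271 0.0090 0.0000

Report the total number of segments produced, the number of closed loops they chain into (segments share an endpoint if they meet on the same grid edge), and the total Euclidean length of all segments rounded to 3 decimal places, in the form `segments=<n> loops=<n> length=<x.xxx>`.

cell (0,1): code 0100 → (0.863,2.000)–(1.000,1.878)
cell (0,2): code 1100 → (0.541,3.000)–(0.863,2.000)
cell (0,3): code 1000 → (1.000,3.652)–(0.541,3.000)
cell (1,1): code 0110 → (1.000,1.878)–(2.000,1.554)
cell (1,3): code 1001 → (2.000,3.926)–(1.000,3.652)
cell (2,1): code 0110 → (2.000,1.554)–(3.000,1.723)
cell (2,3): code 1001 → (3.000,3.650)–(2.000,3.926)
cell (3,1): code 0010 → (3.000,1.723)–(3.422,2.000)
cell (3,2): code 0011 → (3.422,2.000)–(3.734,3.000)
cell (3,3): code 0001 → (3.734,3.000)–(3.000,3.650)
total: 10 segments, chained into 1 closed loop(s), length Σ = 8.703643

segments=10 loops=1 length=8.704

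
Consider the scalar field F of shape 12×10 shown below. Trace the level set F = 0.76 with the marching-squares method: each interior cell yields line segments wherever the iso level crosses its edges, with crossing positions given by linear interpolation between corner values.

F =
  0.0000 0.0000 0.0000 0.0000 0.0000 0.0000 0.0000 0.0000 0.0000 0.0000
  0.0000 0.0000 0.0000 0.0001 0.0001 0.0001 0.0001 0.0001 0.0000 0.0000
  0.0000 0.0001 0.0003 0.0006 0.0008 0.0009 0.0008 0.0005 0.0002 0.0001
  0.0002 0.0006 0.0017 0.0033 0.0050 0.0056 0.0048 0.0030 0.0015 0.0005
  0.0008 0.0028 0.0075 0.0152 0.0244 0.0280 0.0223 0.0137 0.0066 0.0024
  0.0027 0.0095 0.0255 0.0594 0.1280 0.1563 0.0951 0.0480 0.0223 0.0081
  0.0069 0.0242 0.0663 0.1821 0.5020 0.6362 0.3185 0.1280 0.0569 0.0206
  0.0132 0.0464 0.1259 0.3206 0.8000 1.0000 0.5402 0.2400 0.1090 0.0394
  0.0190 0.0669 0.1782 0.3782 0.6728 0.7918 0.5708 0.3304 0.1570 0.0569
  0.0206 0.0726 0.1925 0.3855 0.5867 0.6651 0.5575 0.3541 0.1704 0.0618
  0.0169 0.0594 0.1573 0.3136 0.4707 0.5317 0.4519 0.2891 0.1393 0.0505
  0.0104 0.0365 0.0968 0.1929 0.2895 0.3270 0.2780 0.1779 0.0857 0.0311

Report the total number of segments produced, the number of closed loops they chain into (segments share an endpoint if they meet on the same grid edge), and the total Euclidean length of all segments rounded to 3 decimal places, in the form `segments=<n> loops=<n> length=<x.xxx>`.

segments=8 loops=1 length=5.183

cell (6,3): code 0100 → (6.866,4.000)–(7.000,3.917)
cell (6,4): code 1100 → (6.340,5.000)–(6.866,4.000)
cell (6,5): code 1000 → (7.000,5.522)–(6.340,5.000)
cell (7,3): code 0010 → (7.000,3.917)–(7.314,4.000)
cell (7,4): code 0111 → (7.314,4.000)–(8.000,4.733)
cell (7,5): code 1001 → (8.000,5.144)–(7.000,5.522)
cell (8,4): code 0010 → (8.000,4.733)–(8.251,5.000)
cell (8,5): code 0001 → (8.251,5.000)–(8.000,5.144)
total: 8 segments, chained into 1 closed loop(s), length Σ = 5.182729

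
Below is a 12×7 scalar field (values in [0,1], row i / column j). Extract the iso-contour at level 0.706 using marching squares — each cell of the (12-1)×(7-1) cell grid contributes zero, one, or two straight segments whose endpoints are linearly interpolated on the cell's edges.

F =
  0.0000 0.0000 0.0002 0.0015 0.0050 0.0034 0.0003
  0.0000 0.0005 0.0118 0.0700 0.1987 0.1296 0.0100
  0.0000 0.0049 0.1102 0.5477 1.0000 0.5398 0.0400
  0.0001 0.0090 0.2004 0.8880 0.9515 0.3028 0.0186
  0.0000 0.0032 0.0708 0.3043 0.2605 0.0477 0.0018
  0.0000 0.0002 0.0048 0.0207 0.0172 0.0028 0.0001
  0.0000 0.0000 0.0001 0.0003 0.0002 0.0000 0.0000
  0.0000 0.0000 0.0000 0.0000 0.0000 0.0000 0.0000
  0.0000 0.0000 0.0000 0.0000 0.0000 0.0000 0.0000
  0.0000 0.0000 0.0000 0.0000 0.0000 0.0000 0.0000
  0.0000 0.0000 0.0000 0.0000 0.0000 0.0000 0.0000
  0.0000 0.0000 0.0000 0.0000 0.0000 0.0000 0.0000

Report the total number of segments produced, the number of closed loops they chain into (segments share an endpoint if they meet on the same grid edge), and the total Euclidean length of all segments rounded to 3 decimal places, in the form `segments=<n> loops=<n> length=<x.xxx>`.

segments=8 loops=1 length=5.624

cell (1,3): code 0100 → (1.633,4.000)–(2.000,3.350)
cell (1,4): code 1000 → (2.000,4.639)–(1.633,4.000)
cell (2,2): code 0100 → (2.465,3.000)–(3.000,2.735)
cell (2,3): code 1110 → (2.000,3.350)–(2.465,3.000)
cell (2,4): code 1001 → (3.000,4.378)–(2.000,4.639)
cell (3,2): code 0010 → (3.000,2.735)–(3.312,3.000)
cell (3,3): code 0011 → (3.312,3.000)–(3.355,4.000)
cell (3,4): code 0001 → (3.355,4.000)–(3.000,4.378)
total: 8 segments, chained into 1 closed loop(s), length Σ = 5.624383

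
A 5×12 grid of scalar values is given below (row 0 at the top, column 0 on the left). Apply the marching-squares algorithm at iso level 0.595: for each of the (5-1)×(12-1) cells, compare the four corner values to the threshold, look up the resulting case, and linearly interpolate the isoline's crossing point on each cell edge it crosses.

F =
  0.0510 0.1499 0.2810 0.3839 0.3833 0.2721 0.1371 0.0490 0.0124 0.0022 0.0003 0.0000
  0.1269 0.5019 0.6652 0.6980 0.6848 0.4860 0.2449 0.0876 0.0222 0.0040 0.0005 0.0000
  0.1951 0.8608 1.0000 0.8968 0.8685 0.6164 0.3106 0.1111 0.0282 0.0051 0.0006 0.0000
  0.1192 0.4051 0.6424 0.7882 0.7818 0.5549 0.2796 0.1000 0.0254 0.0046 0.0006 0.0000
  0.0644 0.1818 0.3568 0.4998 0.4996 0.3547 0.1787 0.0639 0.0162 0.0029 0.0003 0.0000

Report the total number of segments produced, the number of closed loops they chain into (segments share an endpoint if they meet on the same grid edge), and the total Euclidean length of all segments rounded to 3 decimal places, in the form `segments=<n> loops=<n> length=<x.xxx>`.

cell (0,1): code 0100 → (0.817,2.000)–(1.000,1.570)
cell (0,2): code 1100 → (0.672,3.000)–(0.817,2.000)
cell (0,3): code 1100 → (0.702,4.000)–(0.672,3.000)
cell (0,4): code 1000 → (1.000,4.452)–(0.702,4.000)
cell (1,0): code 0100 → (1.259,1.000)–(2.000,0.601)
cell (1,1): code 1110 → (1.000,1.570)–(1.259,1.000)
cell (1,4): code 1101 → (1.836,5.000)–(1.000,4.452)
cell (1,5): code 1000 → (2.000,5.070)–(1.836,5.000)
cell (2,0): code 0010 → (2.000,0.601)–(2.583,1.000)
cell (2,1): code 0111 → (2.583,1.000)–(3.000,1.800)
cell (2,4): code 1011 → (3.000,4.823)–(2.348,5.000)
cell (2,5): code 0001 → (2.348,5.000)–(2.000,5.070)
cell (3,1): code 0010 → (3.000,1.800)–(3.166,2.000)
cell (3,2): code 0011 → (3.166,2.000)–(3.670,3.000)
cell (3,3): code 0011 → (3.670,3.000)–(3.662,4.000)
cell (3,4): code 0001 → (3.662,4.000)–(3.000,4.823)
total: 16 segments, chained into 1 closed loop(s), length Σ = 11.740422

segments=16 loops=1 length=11.740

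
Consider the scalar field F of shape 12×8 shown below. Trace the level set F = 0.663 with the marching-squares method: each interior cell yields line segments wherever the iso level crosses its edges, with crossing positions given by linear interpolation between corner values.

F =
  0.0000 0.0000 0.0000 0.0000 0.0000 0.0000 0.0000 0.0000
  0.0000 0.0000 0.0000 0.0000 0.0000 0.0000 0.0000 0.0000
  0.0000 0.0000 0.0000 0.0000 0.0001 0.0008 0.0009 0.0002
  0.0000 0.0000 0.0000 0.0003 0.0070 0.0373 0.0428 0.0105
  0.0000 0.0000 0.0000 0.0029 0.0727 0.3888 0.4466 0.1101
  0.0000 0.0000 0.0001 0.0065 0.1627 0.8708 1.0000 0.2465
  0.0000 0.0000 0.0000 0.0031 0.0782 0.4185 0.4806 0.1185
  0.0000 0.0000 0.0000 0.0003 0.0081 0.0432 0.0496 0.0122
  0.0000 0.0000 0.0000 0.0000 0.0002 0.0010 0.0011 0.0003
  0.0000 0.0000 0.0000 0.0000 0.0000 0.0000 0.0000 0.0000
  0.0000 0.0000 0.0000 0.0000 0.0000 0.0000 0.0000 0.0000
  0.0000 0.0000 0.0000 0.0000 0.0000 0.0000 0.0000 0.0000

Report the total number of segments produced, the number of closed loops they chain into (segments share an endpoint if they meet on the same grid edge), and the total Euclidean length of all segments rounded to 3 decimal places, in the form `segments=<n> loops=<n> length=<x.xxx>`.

cell (4,4): code 0100 → (4.569,5.000)–(5.000,4.707)
cell (4,5): code 1100 → (4.391,6.000)–(4.569,5.000)
cell (4,6): code 1000 → (5.000,6.447)–(4.391,6.000)
cell (5,4): code 0010 → (5.000,4.707)–(5.459,5.000)
cell (5,5): code 0011 → (5.459,5.000)–(5.649,6.000)
cell (5,6): code 0001 → (5.649,6.000)–(5.000,6.447)
total: 6 segments, chained into 1 closed loop(s), length Σ = 4.643739

segments=6 loops=1 length=4.644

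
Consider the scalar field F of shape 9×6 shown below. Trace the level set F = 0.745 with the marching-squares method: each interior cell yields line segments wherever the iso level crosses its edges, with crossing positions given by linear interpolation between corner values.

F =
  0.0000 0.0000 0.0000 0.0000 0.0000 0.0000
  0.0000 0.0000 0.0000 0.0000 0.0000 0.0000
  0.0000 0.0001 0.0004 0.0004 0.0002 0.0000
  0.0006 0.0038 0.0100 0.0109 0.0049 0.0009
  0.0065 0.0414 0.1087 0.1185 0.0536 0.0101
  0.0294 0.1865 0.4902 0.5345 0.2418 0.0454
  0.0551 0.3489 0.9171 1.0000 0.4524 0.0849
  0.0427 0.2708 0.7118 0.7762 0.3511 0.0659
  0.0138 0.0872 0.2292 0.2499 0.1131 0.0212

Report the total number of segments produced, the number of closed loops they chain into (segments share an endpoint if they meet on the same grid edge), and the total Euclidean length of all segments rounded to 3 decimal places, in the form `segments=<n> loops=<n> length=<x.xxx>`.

segments=8 loops=1 length=5.322

cell (5,1): code 0100 → (5.597,2.000)–(6.000,1.697)
cell (5,2): code 1100 → (5.452,3.000)–(5.597,2.000)
cell (5,3): code 1000 → (6.000,3.466)–(5.452,3.000)
cell (6,1): code 0010 → (6.000,1.697)–(6.838,2.000)
cell (6,2): code 0111 → (6.838,2.000)–(7.000,2.516)
cell (6,3): code 1001 → (7.000,3.073)–(6.000,3.466)
cell (7,2): code 0010 → (7.000,2.516)–(7.059,3.000)
cell (7,3): code 0001 → (7.059,3.000)–(7.000,3.073)
total: 8 segments, chained into 1 closed loop(s), length Σ = 5.321872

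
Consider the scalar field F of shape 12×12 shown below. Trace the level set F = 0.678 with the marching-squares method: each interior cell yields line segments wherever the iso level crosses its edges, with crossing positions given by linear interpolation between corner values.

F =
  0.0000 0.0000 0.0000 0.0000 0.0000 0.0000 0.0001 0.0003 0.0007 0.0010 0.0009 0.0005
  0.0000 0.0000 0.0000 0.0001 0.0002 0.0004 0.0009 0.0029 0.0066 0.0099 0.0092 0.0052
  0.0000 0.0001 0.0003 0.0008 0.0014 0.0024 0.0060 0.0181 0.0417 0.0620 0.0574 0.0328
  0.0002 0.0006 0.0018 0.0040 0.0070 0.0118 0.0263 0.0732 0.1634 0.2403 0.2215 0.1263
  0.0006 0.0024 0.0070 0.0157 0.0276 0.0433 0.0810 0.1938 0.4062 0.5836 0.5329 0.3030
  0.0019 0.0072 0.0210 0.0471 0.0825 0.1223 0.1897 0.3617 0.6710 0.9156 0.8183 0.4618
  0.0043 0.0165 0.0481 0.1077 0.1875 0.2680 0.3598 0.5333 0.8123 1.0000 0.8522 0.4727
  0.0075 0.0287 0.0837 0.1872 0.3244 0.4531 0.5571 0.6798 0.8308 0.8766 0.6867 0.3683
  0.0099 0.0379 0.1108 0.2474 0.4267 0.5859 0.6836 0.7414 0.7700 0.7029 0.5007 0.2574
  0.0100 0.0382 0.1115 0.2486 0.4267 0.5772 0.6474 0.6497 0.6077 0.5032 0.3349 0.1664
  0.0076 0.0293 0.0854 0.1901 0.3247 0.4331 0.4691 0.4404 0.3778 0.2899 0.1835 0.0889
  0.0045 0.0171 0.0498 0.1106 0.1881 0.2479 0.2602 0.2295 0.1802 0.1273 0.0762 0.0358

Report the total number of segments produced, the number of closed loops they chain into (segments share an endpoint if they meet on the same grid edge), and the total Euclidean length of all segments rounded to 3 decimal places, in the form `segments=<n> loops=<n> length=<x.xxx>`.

segments=18 loops=1 length=13.580

cell (4,8): code 0100 → (4.284,9.000)–(5.000,8.029)
cell (4,9): code 1100 → (4.508,10.000)–(4.284,9.000)
cell (4,10): code 1000 → (5.000,10.394)–(4.508,10.000)
cell (5,7): code 0100 → (5.050,8.000)–(6.000,7.519)
cell (5,8): code 1110 → (5.000,8.029)–(5.050,8.000)
cell (5,10): code 1001 → (6.000,10.459)–(5.000,10.394)
cell (6,6): code 0100 → (6.988,7.000)–(7.000,6.985)
cell (6,7): code 1110 → (6.000,7.519)–(6.988,7.000)
cell (6,10): code 1001 → (7.000,10.027)–(6.000,10.459)
cell (7,5): code 0100 → (7.956,6.000)–(8.000,5.943)
cell (7,6): code 1110 → (7.000,6.985)–(7.956,6.000)
cell (7,9): code 1011 → (8.000,9.123)–(7.047,10.000)
cell (7,10): code 0001 → (7.047,10.000)–(7.000,10.027)
cell (8,5): code 0010 → (8.000,5.943)–(8.155,6.000)
cell (8,6): code 0011 → (8.155,6.000)–(8.691,7.000)
cell (8,7): code 0011 → (8.691,7.000)–(8.567,8.000)
cell (8,8): code 0011 → (8.567,8.000)–(8.125,9.000)
cell (8,9): code 0001 → (8.125,9.000)–(8.000,9.123)
total: 18 segments, chained into 1 closed loop(s), length Σ = 13.580490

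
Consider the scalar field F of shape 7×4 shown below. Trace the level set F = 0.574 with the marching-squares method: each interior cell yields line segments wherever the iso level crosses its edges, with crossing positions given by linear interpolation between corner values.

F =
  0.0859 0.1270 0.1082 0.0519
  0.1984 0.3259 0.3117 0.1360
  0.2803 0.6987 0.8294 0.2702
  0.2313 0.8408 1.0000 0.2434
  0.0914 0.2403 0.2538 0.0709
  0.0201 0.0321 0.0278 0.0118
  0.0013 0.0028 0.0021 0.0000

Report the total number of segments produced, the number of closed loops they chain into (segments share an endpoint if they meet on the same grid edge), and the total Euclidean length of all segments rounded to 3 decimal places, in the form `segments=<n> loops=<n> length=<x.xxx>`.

segments=8 loops=1 length=6.582

cell (1,0): code 0100 → (1.666,1.000)–(2.000,0.702)
cell (1,1): code 1100 → (1.507,2.000)–(1.666,1.000)
cell (1,2): code 1000 → (2.000,2.457)–(1.507,2.000)
cell (2,0): code 0110 → (2.000,0.702)–(3.000,0.562)
cell (2,2): code 1001 → (3.000,2.563)–(2.000,2.457)
cell (3,0): code 0010 → (3.000,0.562)–(3.444,1.000)
cell (3,1): code 0011 → (3.444,1.000)–(3.571,2.000)
cell (3,2): code 0001 → (3.571,2.000)–(3.000,2.563)
total: 8 segments, chained into 1 closed loop(s), length Σ = 6.581712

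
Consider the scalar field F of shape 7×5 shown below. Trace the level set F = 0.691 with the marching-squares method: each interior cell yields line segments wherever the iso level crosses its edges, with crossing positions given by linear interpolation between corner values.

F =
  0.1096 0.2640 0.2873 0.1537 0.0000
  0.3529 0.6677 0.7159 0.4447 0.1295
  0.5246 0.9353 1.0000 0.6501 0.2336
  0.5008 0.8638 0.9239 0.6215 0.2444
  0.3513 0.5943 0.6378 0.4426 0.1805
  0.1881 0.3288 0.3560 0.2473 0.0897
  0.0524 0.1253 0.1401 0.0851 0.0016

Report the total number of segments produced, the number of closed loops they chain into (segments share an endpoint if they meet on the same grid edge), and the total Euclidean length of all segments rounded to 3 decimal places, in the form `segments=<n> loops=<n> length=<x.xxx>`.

segments=10 loops=1 length=8.432

cell (0,1): code 0100 → (0.942,2.000)–(1.000,1.483)
cell (0,2): code 1000 → (1.000,2.092)–(0.942,2.000)
cell (1,0): code 0100 → (1.087,1.000)–(2.000,0.405)
cell (1,1): code 1110 → (1.000,1.483)–(1.087,1.000)
cell (1,2): code 1001 → (2.000,2.883)–(1.000,2.092)
cell (2,0): code 0110 → (2.000,0.405)–(3.000,0.524)
cell (2,2): code 1001 → (3.000,2.770)–(2.000,2.883)
cell (3,0): code 0010 → (3.000,0.524)–(3.641,1.000)
cell (3,1): code 0011 → (3.641,1.000)–(3.814,2.000)
cell (3,2): code 0001 → (3.814,2.000)–(3.000,2.770)
total: 10 segments, chained into 1 closed loop(s), length Σ = 8.431956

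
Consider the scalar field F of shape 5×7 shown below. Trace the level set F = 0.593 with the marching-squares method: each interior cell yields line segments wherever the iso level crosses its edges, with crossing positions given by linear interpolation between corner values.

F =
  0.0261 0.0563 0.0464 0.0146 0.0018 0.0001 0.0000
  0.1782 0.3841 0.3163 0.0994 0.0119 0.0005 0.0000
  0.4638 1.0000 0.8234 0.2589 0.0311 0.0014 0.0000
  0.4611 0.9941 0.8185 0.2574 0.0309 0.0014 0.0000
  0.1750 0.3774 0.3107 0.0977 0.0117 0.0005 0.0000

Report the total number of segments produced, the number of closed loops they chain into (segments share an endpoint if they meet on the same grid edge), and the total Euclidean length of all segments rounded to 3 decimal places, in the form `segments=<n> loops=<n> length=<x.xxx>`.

segments=8 loops=1 length=7.253

cell (1,0): code 0100 → (1.339,1.000)–(2.000,0.241)
cell (1,1): code 1100 → (1.546,2.000)–(1.339,1.000)
cell (1,2): code 1000 → (2.000,2.408)–(1.546,2.000)
cell (2,0): code 0110 → (2.000,0.241)–(3.000,0.247)
cell (2,2): code 1001 → (3.000,2.402)–(2.000,2.408)
cell (3,0): code 0010 → (3.000,0.247)–(3.650,1.000)
cell (3,1): code 0011 → (3.650,1.000)–(3.444,2.000)
cell (3,2): code 0001 → (3.444,2.000)–(3.000,2.402)
total: 8 segments, chained into 1 closed loop(s), length Σ = 7.252921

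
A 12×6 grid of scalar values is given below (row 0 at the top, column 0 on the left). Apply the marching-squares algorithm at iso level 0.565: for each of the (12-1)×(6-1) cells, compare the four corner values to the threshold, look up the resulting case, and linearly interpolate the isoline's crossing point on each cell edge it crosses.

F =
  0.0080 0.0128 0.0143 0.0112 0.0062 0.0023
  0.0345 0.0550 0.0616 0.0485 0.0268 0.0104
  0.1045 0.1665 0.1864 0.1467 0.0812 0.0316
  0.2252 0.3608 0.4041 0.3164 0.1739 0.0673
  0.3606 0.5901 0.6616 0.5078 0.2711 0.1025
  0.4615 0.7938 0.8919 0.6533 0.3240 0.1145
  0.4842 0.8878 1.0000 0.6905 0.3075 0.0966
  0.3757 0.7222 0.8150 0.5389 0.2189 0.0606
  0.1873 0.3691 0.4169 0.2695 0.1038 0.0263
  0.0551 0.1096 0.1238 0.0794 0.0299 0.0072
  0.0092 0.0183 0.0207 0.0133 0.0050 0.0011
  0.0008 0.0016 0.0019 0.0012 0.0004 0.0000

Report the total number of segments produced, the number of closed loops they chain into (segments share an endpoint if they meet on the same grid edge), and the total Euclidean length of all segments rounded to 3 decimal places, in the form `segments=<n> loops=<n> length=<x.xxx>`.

cell (3,0): code 0100 → (3.891,1.000)–(4.000,0.891)
cell (3,1): code 1100 → (3.625,2.000)–(3.891,1.000)
cell (3,2): code 1000 → (4.000,2.628)–(3.625,2.000)
cell (4,0): code 0110 → (4.000,0.891)–(5.000,0.311)
cell (4,2): code 1101 → (4.393,3.000)–(4.000,2.628)
cell (4,3): code 1000 → (5.000,3.268)–(4.393,3.000)
cell (5,0): code 0110 → (5.000,0.311)–(6.000,0.200)
cell (5,3): code 1001 → (6.000,3.328)–(5.000,3.268)
cell (6,0): code 0110 → (6.000,0.200)–(7.000,0.546)
cell (6,2): code 1011 → (7.000,2.905)–(6.828,3.000)
cell (6,3): code 0001 → (6.828,3.000)–(6.000,3.328)
cell (7,0): code 0010 → (7.000,0.546)–(7.445,1.000)
cell (7,1): code 0011 → (7.445,1.000)–(7.628,2.000)
cell (7,2): code 0001 → (7.628,2.000)–(7.000,2.905)
total: 14 segments, chained into 1 closed loop(s), length Σ = 11.188286

segments=14 loops=1 length=11.188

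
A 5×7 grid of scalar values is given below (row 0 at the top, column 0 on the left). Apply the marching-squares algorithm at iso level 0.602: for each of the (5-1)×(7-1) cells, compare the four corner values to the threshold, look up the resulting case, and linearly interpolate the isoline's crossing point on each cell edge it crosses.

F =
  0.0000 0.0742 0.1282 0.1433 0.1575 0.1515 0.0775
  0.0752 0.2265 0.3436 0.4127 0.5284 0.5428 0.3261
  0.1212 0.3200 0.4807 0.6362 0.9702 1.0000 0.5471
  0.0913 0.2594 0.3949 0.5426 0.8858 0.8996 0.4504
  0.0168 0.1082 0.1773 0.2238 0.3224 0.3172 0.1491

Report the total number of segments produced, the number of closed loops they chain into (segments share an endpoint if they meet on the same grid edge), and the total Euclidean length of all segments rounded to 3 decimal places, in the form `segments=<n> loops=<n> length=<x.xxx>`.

segments=10 loops=1 length=8.627

cell (1,2): code 0100 → (1.847,3.000)–(2.000,2.780)
cell (1,3): code 1100 → (1.167,4.000)–(1.847,3.000)
cell (1,4): code 1100 → (1.129,5.000)–(1.167,4.000)
cell (1,5): code 1000 → (2.000,5.879)–(1.129,5.000)
cell (2,2): code 0010 → (2.000,2.780)–(2.365,3.000)
cell (2,3): code 0111 → (2.365,3.000)–(3.000,3.173)
cell (2,5): code 1001 → (3.000,5.663)–(2.000,5.879)
cell (3,3): code 0010 → (3.000,3.173)–(3.504,4.000)
cell (3,4): code 0011 → (3.504,4.000)–(3.511,5.000)
cell (3,5): code 0001 → (3.511,5.000)–(3.000,5.663)
total: 10 segments, chained into 1 closed loop(s), length Σ = 8.627445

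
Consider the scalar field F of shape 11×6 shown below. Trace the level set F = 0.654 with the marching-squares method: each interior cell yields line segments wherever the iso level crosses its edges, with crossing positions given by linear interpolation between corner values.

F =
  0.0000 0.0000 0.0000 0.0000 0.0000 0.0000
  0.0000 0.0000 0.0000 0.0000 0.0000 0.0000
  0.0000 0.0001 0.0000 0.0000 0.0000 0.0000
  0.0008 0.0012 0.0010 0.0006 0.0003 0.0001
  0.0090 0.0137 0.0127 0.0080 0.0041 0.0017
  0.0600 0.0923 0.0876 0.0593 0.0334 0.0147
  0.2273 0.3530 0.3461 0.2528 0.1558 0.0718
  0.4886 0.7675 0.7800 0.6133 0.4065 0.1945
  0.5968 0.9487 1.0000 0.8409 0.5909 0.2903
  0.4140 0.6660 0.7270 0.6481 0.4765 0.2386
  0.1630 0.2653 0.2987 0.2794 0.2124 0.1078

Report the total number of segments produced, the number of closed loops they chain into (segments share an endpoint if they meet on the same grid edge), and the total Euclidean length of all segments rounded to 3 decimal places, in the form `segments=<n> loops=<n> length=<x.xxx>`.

cell (6,0): code 0100 → (6.726,1.000)–(7.000,0.593)
cell (6,1): code 1100 → (6.710,2.000)–(6.726,1.000)
cell (6,2): code 1000 → (7.000,2.756)–(6.710,2.000)
cell (7,0): code 0110 → (7.000,0.593)–(8.000,0.163)
cell (7,2): code 1101 → (7.179,3.000)–(7.000,2.756)
cell (7,3): code 1000 → (8.000,3.748)–(7.179,3.000)
cell (8,0): code 0110 → (8.000,0.163)–(9.000,0.952)
cell (8,2): code 1011 → (9.000,2.925)–(8.969,3.000)
cell (8,3): code 0001 → (8.969,3.000)–(8.000,3.748)
cell (9,0): code 0010 → (9.000,0.952)–(9.030,1.000)
cell (9,1): code 0011 → (9.030,1.000)–(9.170,2.000)
cell (9,2): code 0001 → (9.170,2.000)–(9.000,2.925)
total: 12 segments, chained into 1 closed loop(s), length Σ = 9.388376

segments=12 loops=1 length=9.388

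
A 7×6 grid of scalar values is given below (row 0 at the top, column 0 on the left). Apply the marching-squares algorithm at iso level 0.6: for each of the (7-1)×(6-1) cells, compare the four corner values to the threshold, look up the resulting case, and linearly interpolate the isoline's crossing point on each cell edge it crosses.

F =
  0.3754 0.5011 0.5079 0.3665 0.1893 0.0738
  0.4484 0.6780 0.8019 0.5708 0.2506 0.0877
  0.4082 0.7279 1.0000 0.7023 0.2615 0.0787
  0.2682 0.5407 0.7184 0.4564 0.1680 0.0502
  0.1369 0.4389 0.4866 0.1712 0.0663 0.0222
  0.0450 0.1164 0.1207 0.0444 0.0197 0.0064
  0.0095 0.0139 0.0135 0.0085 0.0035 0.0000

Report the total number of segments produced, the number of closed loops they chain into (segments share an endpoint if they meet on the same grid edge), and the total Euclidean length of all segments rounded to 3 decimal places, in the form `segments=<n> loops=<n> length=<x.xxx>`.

cell (0,0): code 0100 → (0.559,1.000)–(1.000,0.660)
cell (0,1): code 1100 → (0.313,2.000)–(0.559,1.000)
cell (0,2): code 1000 → (1.000,2.874)–(0.313,2.000)
cell (1,0): code 0110 → (1.000,0.660)–(2.000,0.600)
cell (1,2): code 1101 → (1.222,3.000)–(1.000,2.874)
cell (1,3): code 1000 → (2.000,3.232)–(1.222,3.000)
cell (2,0): code 0010 → (2.000,0.600)–(2.683,1.000)
cell (2,1): code 0111 → (2.683,1.000)–(3.000,1.334)
cell (2,2): code 1011 → (3.000,2.452)–(2.416,3.000)
cell (2,3): code 0001 → (2.416,3.000)–(2.000,3.232)
cell (3,1): code 0010 → (3.000,1.334)–(3.511,2.000)
cell (3,2): code 0001 → (3.511,2.000)–(3.000,2.452)
total: 12 segments, chained into 1 closed loop(s), length Σ = 8.817440

segments=12 loops=1 length=8.817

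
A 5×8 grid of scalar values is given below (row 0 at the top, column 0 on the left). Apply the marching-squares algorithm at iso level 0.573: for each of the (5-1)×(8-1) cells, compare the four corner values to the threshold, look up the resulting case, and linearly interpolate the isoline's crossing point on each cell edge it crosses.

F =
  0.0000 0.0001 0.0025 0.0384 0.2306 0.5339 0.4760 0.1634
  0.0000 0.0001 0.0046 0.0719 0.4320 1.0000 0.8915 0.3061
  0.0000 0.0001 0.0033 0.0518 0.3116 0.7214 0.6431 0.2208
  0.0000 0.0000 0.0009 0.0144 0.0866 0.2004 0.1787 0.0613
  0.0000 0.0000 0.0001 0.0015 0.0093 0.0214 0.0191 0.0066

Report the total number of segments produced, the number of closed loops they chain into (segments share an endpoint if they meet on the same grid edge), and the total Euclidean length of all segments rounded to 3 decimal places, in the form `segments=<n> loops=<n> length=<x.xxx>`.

segments=8 loops=1 length=6.973

cell (0,4): code 0100 → (0.084,5.000)–(1.000,4.248)
cell (0,5): code 1100 → (0.233,6.000)–(0.084,5.000)
cell (0,6): code 1000 → (1.000,6.544)–(0.233,6.000)
cell (1,4): code 0110 → (1.000,4.248)–(2.000,4.638)
cell (1,6): code 1001 → (2.000,6.166)–(1.000,6.544)
cell (2,4): code 0010 → (2.000,4.638)–(2.285,5.000)
cell (2,5): code 0011 → (2.285,5.000)–(2.151,6.000)
cell (2,6): code 0001 → (2.151,6.000)–(2.000,6.166)
total: 8 segments, chained into 1 closed loop(s), length Σ = 6.972529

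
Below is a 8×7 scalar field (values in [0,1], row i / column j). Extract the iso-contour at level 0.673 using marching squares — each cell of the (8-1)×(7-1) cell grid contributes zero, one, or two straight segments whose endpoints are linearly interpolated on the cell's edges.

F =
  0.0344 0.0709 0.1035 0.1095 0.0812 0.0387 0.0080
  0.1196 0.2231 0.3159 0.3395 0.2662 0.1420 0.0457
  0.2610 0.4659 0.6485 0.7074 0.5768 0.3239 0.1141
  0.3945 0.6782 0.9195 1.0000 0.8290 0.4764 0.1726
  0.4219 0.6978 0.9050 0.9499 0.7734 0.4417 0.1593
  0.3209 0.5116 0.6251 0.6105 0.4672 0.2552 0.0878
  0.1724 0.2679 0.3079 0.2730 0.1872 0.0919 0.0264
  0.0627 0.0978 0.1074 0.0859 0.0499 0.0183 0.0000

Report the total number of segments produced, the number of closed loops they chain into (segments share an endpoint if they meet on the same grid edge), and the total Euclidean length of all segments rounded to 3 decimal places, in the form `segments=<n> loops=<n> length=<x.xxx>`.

segments=14 loops=1 length=10.203

cell (1,2): code 0100 → (1.906,3.000)–(2.000,2.416)
cell (1,3): code 1000 → (2.000,3.263)–(1.906,3.000)
cell (2,0): code 0100 → (2.976,1.000)–(3.000,0.982)
cell (2,1): code 1100 → (2.090,2.000)–(2.976,1.000)
cell (2,2): code 1110 → (2.000,2.416)–(2.090,2.000)
cell (2,3): code 1101 → (2.381,4.000)–(2.000,3.263)
cell (2,4): code 1000 → (3.000,4.442)–(2.381,4.000)
cell (3,0): code 0110 → (3.000,0.982)–(4.000,0.910)
cell (3,4): code 1001 → (4.000,4.303)–(3.000,4.442)
cell (4,0): code 0010 → (4.000,0.910)–(4.133,1.000)
cell (4,1): code 0011 → (4.133,1.000)–(4.829,2.000)
cell (4,2): code 0011 → (4.829,2.000)–(4.816,3.000)
cell (4,3): code 0011 → (4.816,3.000)–(4.328,4.000)
cell (4,4): code 0001 → (4.328,4.000)–(4.000,4.303)
total: 14 segments, chained into 1 closed loop(s), length Σ = 10.202853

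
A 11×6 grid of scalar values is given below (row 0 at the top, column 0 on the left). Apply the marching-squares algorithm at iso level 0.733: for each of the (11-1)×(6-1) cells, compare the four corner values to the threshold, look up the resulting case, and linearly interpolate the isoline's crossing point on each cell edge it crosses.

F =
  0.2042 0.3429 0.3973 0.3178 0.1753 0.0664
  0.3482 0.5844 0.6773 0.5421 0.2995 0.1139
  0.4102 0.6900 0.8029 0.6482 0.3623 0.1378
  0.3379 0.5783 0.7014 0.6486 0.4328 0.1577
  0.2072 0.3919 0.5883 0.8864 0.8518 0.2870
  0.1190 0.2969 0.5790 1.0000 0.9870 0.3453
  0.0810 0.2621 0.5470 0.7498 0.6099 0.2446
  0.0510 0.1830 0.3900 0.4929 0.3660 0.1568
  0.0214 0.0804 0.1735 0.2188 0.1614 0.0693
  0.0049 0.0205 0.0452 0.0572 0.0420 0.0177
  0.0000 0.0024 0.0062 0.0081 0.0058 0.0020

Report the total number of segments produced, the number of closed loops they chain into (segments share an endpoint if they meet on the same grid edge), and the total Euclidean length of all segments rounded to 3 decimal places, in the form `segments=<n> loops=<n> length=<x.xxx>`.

cell (1,1): code 0100 → (1.443,2.000)–(2.000,1.381)
cell (1,2): code 1000 → (2.000,2.452)–(1.443,2.000)
cell (2,1): code 0010 → (2.000,1.381)–(2.689,2.000)
cell (2,2): code 0001 → (2.689,2.000)–(2.000,2.452)
cell (3,2): code 0100 → (3.355,3.000)–(4.000,2.485)
cell (3,3): code 1100 → (3.716,4.000)–(3.355,3.000)
cell (3,4): code 1000 → (4.000,4.210)–(3.716,4.000)
cell (4,2): code 0110 → (4.000,2.485)–(5.000,2.366)
cell (4,4): code 1001 → (5.000,4.396)–(4.000,4.210)
cell (5,2): code 0110 → (5.000,2.366)–(6.000,2.917)
cell (5,3): code 1011 → (6.000,3.120)–(5.674,4.000)
cell (5,4): code 0001 → (5.674,4.000)–(5.000,4.396)
cell (6,2): code 0010 → (6.000,2.917)–(6.065,3.000)
cell (6,3): code 0001 → (6.065,3.000)–(6.000,3.120)
total: 14 segments, chained into 2 closed loop(s), length Σ = 10.668820

segments=14 loops=2 length=10.669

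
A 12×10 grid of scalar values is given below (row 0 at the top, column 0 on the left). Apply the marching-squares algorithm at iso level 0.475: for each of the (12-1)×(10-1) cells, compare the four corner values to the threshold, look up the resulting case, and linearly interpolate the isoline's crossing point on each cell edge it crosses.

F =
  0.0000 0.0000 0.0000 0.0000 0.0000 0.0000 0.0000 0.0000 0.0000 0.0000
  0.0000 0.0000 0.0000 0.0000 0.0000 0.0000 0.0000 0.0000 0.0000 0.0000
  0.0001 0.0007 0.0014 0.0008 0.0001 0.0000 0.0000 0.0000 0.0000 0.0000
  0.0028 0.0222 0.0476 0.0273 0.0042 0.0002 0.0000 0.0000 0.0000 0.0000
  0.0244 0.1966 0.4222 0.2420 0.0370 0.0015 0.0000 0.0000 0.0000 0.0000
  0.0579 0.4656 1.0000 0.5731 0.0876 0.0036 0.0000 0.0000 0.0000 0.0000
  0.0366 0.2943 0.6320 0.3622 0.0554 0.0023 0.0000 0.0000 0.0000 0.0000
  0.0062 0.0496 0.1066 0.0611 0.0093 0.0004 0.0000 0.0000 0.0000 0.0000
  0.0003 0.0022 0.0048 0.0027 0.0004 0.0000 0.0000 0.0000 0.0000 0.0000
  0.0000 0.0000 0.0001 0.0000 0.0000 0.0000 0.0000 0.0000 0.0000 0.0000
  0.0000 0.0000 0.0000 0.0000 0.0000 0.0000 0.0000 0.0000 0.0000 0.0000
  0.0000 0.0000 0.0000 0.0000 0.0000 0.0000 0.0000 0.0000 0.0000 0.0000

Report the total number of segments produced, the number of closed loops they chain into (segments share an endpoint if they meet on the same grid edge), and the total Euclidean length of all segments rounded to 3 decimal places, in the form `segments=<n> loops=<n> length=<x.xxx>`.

cell (4,1): code 0100 → (4.091,2.000)–(5.000,1.018)
cell (4,2): code 1100 → (4.704,3.000)–(4.091,2.000)
cell (4,3): code 1000 → (5.000,3.202)–(4.704,3.000)
cell (5,1): code 0110 → (5.000,1.018)–(6.000,1.535)
cell (5,2): code 1011 → (6.000,2.582)–(5.465,3.000)
cell (5,3): code 0001 → (5.465,3.000)–(5.000,3.202)
cell (6,1): code 0010 → (6.000,1.535)–(6.299,2.000)
cell (6,2): code 0001 → (6.299,2.000)–(6.000,2.582)
total: 8 segments, chained into 1 closed loop(s), length Σ = 6.388180

segments=8 loops=1 length=6.388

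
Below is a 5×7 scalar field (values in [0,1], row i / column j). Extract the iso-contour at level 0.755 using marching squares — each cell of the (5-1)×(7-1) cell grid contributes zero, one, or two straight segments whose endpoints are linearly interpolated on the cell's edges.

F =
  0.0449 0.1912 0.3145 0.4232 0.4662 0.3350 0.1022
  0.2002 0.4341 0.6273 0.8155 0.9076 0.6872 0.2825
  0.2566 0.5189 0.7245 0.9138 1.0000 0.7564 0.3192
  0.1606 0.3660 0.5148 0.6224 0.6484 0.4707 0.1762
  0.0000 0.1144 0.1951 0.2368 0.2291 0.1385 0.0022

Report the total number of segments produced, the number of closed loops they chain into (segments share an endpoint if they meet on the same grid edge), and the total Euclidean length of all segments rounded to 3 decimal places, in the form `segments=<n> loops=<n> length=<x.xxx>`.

cell (0,2): code 0100 → (0.846,3.000)–(1.000,2.679)
cell (0,3): code 1100 → (0.654,4.000)–(0.846,3.000)
cell (0,4): code 1000 → (1.000,4.692)–(0.654,4.000)
cell (1,2): code 0110 → (1.000,2.679)–(2.000,2.161)
cell (1,4): code 1101 → (1.980,5.000)–(1.000,4.692)
cell (1,5): code 1000 → (2.000,5.003)–(1.980,5.000)
cell (2,2): code 0010 → (2.000,2.161)–(2.545,3.000)
cell (2,3): code 0011 → (2.545,3.000)–(2.697,4.000)
cell (2,4): code 0011 → (2.697,4.000)–(2.005,5.000)
cell (2,5): code 0001 → (2.005,5.000)–(2.000,5.003)
total: 10 segments, chained into 1 closed loop(s), length Σ = 7.555649

segments=10 loops=1 length=7.556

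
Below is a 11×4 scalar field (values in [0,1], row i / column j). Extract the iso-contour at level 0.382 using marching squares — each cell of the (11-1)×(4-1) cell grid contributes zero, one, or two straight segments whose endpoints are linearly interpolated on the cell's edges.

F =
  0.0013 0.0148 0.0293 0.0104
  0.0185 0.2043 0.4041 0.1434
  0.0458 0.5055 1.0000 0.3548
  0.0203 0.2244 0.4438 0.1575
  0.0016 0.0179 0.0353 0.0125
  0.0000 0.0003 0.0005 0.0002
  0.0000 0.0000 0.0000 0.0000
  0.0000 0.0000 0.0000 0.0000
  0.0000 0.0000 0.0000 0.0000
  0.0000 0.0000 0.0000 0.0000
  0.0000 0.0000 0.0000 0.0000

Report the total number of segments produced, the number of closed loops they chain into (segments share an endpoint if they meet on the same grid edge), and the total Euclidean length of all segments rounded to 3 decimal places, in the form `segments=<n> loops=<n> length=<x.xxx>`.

segments=10 loops=1 length=6.368

cell (0,1): code 0100 → (0.941,2.000)–(1.000,1.889)
cell (0,2): code 1000 → (1.000,2.085)–(0.941,2.000)
cell (1,0): code 0100 → (1.590,1.000)–(2.000,0.731)
cell (1,1): code 1110 → (1.000,1.889)–(1.590,1.000)
cell (1,2): code 1001 → (2.000,2.958)–(1.000,2.085)
cell (2,0): code 0010 → (2.000,0.731)–(2.439,1.000)
cell (2,1): code 0111 → (2.439,1.000)–(3.000,1.718)
cell (2,2): code 1001 → (3.000,2.216)–(2.000,2.958)
cell (3,1): code 0010 → (3.000,1.718)–(3.151,2.000)
cell (3,2): code 0001 → (3.151,2.000)–(3.000,2.216)
total: 10 segments, chained into 1 closed loop(s), length Σ = 6.368314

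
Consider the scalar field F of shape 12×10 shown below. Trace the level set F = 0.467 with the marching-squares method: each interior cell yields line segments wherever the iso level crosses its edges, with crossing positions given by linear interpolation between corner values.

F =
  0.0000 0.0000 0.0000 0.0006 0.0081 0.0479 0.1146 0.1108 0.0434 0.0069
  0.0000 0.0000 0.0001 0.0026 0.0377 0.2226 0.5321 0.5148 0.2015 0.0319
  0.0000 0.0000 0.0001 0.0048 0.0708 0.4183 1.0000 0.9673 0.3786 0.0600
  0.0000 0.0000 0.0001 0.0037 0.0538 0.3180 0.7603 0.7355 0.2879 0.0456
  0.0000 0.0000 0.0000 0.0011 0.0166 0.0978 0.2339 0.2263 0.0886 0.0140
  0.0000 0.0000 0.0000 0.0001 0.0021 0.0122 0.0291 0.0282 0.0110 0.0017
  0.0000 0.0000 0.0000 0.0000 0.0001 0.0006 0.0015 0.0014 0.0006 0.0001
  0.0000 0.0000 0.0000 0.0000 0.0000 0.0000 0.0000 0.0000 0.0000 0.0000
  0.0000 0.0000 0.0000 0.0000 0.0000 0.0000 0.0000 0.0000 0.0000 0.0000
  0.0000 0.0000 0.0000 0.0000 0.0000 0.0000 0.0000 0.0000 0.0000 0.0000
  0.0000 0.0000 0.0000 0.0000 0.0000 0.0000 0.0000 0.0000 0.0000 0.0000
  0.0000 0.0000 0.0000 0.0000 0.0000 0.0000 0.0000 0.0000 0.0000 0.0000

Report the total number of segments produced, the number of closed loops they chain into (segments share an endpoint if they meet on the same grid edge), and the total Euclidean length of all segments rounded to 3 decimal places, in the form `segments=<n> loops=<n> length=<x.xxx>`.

segments=10 loops=1 length=8.626

cell (0,5): code 0100 → (0.844,6.000)–(1.000,5.790)
cell (0,6): code 1100 → (0.882,7.000)–(0.844,6.000)
cell (0,7): code 1000 → (1.000,7.153)–(0.882,7.000)
cell (1,5): code 0110 → (1.000,5.790)–(2.000,5.084)
cell (1,7): code 1001 → (2.000,7.850)–(1.000,7.153)
cell (2,5): code 0110 → (2.000,5.084)–(3.000,5.337)
cell (2,7): code 1001 → (3.000,7.600)–(2.000,7.850)
cell (3,5): code 0010 → (3.000,5.337)–(3.557,6.000)
cell (3,6): code 0011 → (3.557,6.000)–(3.527,7.000)
cell (3,7): code 0001 → (3.527,7.000)–(3.000,7.600)
total: 10 segments, chained into 1 closed loop(s), length Σ = 8.626343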